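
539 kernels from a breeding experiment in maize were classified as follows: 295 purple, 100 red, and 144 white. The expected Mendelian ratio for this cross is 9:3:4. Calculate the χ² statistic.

0.867

Total ratio parts = 16. Expected numbers out of 539:
  purple: 539 × 9/16 = 303.1875
  red: 539 × 3/16 = 101.0625
  white: 539 × 4/16 = 134.75
χ² = Σ (O − E)² / E
  purple: (295 − 303.1875)² / 303.1875 = 0.2211
  red: (100 − 101.0625)² / 101.0625 = 0.0112
  white: (144 − 134.75)² / 134.75 = 0.6350
χ² = 0.2211 + 0.0112 + 0.6350 = 0.8673 ≈ 0.867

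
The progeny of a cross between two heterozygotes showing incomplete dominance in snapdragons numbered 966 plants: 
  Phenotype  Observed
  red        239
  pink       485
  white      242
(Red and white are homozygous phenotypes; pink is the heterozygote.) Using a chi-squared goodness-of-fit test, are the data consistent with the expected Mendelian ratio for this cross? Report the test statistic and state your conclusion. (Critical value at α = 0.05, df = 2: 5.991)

With incomplete dominance, a heterozygote × heterozygote cross gives a 1:2:1 phenotypic ratio.
The 1:2:1 ratio has 4 parts, so with N = 966 the expected counts are:
  red: 966 × 1/4 = 241.5
  pink: 966 × 2/4 = 483
  white: 966 × 1/4 = 241.5
χ² = Σ (O − E)² / E
  red: (239 − 241.5)² / 241.5 = 0.0259
  pink: (485 − 483)² / 483 = 0.0083
  white: (242 − 241.5)² / 241.5 = 0.0010
χ² = 0.0259 + 0.0083 + 0.0010 = 0.0352 ≈ 0.035
Degrees of freedom = 3 − 1 = 2; critical value at α = 0.05 is 5.991.
Since 0.035 < 5.991, we fail to reject the null hypothesis — the data are consistent with the 1:2:1 ratio.

0.035; consistent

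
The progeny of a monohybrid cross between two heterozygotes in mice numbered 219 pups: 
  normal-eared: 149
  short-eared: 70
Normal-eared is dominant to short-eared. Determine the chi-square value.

For a monohybrid cross between heterozygotes with complete dominance, the expected phenotypic ratio is 3:1.
Under the 3:1 hypothesis (Σ ratio = 4, N = 219):
  normal-eared: 219 × 3/4 = 164.25
  short-eared: 219 × 1/4 = 54.75
χ² = Σ (O − E)² / E
  normal-eared: (149 − 164.25)² / 164.25 = 1.4159
  short-eared: (70 − 54.75)² / 54.75 = 4.2477
χ² = 1.4159 + 4.2477 = 5.6636 ≈ 5.664

5.664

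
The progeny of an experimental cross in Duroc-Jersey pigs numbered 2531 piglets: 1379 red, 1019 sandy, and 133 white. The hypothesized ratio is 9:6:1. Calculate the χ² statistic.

The 9:6:1 ratio has 16 parts, so with N = 2531 the expected counts are:
  red: 2531 × 9/16 = 1423.6875
  sandy: 2531 × 6/16 = 949.125
  white: 2531 × 1/16 = 158.1875
χ² = Σ (O − E)² / E
  red: (1379 − 1423.6875)² / 1423.6875 = 1.4027
  sandy: (1019 − 949.125)² / 949.125 = 5.1442
  white: (133 − 158.1875)² / 158.1875 = 4.0105
χ² = 1.4027 + 5.1442 + 4.0105 = 10.5574 ≈ 10.557

10.557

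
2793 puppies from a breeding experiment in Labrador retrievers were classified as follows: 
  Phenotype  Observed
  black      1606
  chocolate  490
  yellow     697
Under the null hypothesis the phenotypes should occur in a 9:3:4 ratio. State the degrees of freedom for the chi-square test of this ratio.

2

A goodness-of-fit test with 3 phenotype classes has df = 3 − 1 = 2.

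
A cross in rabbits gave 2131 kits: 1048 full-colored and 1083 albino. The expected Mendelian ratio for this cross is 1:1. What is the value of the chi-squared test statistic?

Under the 1:1 hypothesis (Σ ratio = 2, N = 2131):
  full-colored: 2131 × 1/2 = 1065.5
  albino: 2131 × 1/2 = 1065.5
χ² = Σ (O − E)² / E
  full-colored: (1048 − 1065.5)² / 1065.5 = 0.2874
  albino: (1083 − 1065.5)² / 1065.5 = 0.2874
χ² = 0.2874 + 0.2874 = 0.5748 ≈ 0.575

0.575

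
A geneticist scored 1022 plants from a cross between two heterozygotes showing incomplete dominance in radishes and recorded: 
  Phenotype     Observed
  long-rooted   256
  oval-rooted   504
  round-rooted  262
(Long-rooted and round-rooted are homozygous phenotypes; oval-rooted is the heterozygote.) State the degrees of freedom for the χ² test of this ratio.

2

With incomplete dominance, a heterozygote × heterozygote cross gives a 1:2:1 phenotypic ratio.
A goodness-of-fit test with 3 phenotype classes has df = 3 − 1 = 2.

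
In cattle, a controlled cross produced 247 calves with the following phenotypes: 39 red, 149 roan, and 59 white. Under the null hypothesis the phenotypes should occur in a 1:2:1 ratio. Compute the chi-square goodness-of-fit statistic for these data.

13.769

Total ratio parts = 4. Expected numbers out of 247:
  red: 247 × 1/4 = 61.75
  roan: 247 × 2/4 = 123.5
  white: 247 × 1/4 = 61.75
χ² = Σ (O − E)² / E
  red: (39 − 61.75)² / 61.75 = 8.3816
  roan: (149 − 123.5)² / 123.5 = 5.2652
  white: (59 − 61.75)² / 61.75 = 0.1225
χ² = 8.3816 + 5.2652 + 0.1225 = 13.7693 ≈ 13.769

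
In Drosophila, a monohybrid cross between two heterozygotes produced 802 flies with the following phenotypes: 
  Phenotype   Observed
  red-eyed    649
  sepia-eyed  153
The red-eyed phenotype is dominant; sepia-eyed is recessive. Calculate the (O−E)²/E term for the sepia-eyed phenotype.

11.253

For a monohybrid cross between heterozygotes with complete dominance, the expected phenotypic ratio is 3:1.
Total ratio parts = 4. Expected numbers out of 802:
  red-eyed: 802 × 3/4 = 601.5
  sepia-eyed: 802 × 1/4 = 200.5
Contribution of sepia-eyed: (153 − 200.5)² / 200.5 = 11.2531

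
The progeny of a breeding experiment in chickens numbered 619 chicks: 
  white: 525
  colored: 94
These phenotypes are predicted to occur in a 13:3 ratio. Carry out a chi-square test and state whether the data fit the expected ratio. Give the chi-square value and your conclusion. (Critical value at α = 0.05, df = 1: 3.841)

Under the 13:3 hypothesis (Σ ratio = 16, N = 619):
  white: 619 × 13/16 = 502.9375
  colored: 619 × 3/16 = 116.0625
χ² = Σ (O − E)² / E
  white: (525 − 502.9375)² / 502.9375 = 0.9678
  colored: (94 − 116.0625)² / 116.0625 = 4.1939
χ² = 0.9678 + 4.1939 = 5.1617 ≈ 5.162
Degrees of freedom = 2 − 1 = 1; critical value at α = 0.05 is 3.841.
Since 5.162 > 3.841, we reject the null hypothesis — the data do not fit the 13:3 ratio.

5.162; not consistent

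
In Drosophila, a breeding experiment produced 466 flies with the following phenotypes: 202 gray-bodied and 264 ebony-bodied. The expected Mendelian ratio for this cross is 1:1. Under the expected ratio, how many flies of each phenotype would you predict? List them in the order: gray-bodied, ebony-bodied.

Under the 1:1 hypothesis (Σ ratio = 2, N = 466):
  gray-bodied: 466 × 1/2 = 233
  ebony-bodied: 466 × 1/2 = 233

233, 233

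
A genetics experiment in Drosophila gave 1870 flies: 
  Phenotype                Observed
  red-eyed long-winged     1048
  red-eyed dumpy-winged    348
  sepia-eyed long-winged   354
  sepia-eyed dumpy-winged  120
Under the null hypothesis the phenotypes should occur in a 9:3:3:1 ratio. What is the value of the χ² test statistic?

0.150

Total ratio parts = 16. Expected numbers out of 1870:
  red-eyed long-winged: 1870 × 9/16 = 1051.875
  red-eyed dumpy-winged: 1870 × 3/16 = 350.625
  sepia-eyed long-winged: 1870 × 3/16 = 350.625
  sepia-eyed dumpy-winged: 1870 × 1/16 = 116.875
χ² = Σ (O − E)² / E
  red-eyed long-winged: (1048 − 1051.875)² / 1051.875 = 0.0143
  red-eyed dumpy-winged: (348 − 350.625)² / 350.625 = 0.0197
  sepia-eyed long-winged: (354 − 350.625)² / 350.625 = 0.0325
  sepia-eyed dumpy-winged: (120 − 116.875)² / 116.875 = 0.0836
χ² = 0.0143 + 0.0197 + 0.0325 + 0.0836 = 0.1501 ≈ 0.150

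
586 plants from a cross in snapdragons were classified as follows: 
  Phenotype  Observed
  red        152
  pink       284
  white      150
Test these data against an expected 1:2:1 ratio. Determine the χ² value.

0.567

The 1:2:1 ratio has 4 parts, so with N = 586 the expected counts are:
  red: 586 × 1/4 = 146.5
  pink: 586 × 2/4 = 293
  white: 586 × 1/4 = 146.5
χ² = Σ (O − E)² / E
  red: (152 − 146.5)² / 146.5 = 0.2065
  pink: (284 − 293)² / 293 = 0.2765
  white: (150 − 146.5)² / 146.5 = 0.0836
χ² = 0.2065 + 0.2765 + 0.0836 = 0.5666 ≈ 0.567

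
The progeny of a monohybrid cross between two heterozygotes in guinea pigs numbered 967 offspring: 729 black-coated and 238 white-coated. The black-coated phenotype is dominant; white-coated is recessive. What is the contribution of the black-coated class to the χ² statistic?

0.019

For a monohybrid cross between heterozygotes with complete dominance, the expected phenotypic ratio is 3:1.
Expected counts for N = 967 under a 3:1 ratio (total parts = 4):
  black-coated: 967 × 3/4 = 725.25
  white-coated: 967 × 1/4 = 241.75
Contribution of black-coated: (729 − 725.25)² / 725.25 = 0.0194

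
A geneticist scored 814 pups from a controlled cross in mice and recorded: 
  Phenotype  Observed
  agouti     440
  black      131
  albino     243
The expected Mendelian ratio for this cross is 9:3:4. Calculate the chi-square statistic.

11.429

Under the 9:3:4 hypothesis (Σ ratio = 16, N = 814):
  agouti: 814 × 9/16 = 457.875
  black: 814 × 3/16 = 152.625
  albino: 814 × 4/16 = 203.5
χ² = Σ (O − E)² / E
  agouti: (440 − 457.875)² / 457.875 = 0.6978
  black: (131 − 152.625)² / 152.625 = 3.0640
  albino: (243 − 203.5)² / 203.5 = 7.6671
χ² = 0.6978 + 3.0640 + 7.6671 = 11.4289 ≈ 11.429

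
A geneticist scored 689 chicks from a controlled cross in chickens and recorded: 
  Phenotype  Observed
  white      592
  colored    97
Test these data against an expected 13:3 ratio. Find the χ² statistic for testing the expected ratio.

9.870

Expected counts for N = 689 under a 13:3 ratio (total parts = 16):
  white: 689 × 13/16 = 559.8125
  colored: 689 × 3/16 = 129.1875
χ² = Σ (O − E)² / E
  white: (592 − 559.8125)² / 559.8125 = 1.8507
  colored: (97 − 129.1875)² / 129.1875 = 8.0196
χ² = 1.8507 + 8.0196 = 9.8703 ≈ 9.870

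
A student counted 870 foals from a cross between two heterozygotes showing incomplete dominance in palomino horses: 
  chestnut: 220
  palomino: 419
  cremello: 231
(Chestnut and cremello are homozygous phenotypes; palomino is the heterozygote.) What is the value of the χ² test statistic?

1.455

With incomplete dominance, a heterozygote × heterozygote cross gives a 1:2:1 phenotypic ratio.
Under the 1:2:1 hypothesis (Σ ratio = 4, N = 870):
  chestnut: 870 × 1/4 = 217.5
  palomino: 870 × 2/4 = 435
  cremello: 870 × 1/4 = 217.5
χ² = Σ (O − E)² / E
  chestnut: (220 − 217.5)² / 217.5 = 0.0287
  palomino: (419 − 435)² / 435 = 0.5885
  cremello: (231 − 217.5)² / 217.5 = 0.8379
χ² = 0.0287 + 0.5885 + 0.8379 = 1.4551 ≈ 1.455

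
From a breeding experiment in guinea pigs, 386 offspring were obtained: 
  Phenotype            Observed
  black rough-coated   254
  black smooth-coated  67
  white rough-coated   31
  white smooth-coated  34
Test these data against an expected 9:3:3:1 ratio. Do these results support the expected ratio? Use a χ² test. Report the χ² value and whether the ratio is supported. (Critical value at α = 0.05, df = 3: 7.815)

34.357; not consistent

The 9:3:3:1 ratio has 16 parts, so with N = 386 the expected counts are:
  black rough-coated: 386 × 9/16 = 217.125
  black smooth-coated: 386 × 3/16 = 72.375
  white rough-coated: 386 × 3/16 = 72.375
  white smooth-coated: 386 × 1/16 = 24.125
χ² = Σ (O − E)² / E
  black rough-coated: (254 − 217.125)² / 217.125 = 6.2626
  black smooth-coated: (67 − 72.375)² / 72.375 = 0.3992
  white rough-coated: (31 − 72.375)² / 72.375 = 23.6531
  white smooth-coated: (34 − 24.125)² / 24.125 = 4.0421
χ² = 6.2626 + 0.3992 + 23.6531 + 4.0421 = 34.357
Degrees of freedom = 4 − 1 = 3; critical value at α = 0.05 is 7.815.
Since 34.357 > 7.815, we reject the null hypothesis — the data do not fit the 9:3:3:1 ratio.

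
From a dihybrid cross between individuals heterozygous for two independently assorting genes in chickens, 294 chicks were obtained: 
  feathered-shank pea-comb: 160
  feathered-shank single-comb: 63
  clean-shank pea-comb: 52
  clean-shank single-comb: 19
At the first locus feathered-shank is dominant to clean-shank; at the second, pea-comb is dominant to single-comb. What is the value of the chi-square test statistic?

1.498

A dihybrid F₂ with independent assortment and complete dominance at both loci gives a 9:3:3:1 phenotypic ratio.
The 9:3:3:1 ratio has 16 parts, so with N = 294 the expected counts are:
  feathered-shank pea-comb: 294 × 9/16 = 165.375
  feathered-shank single-comb: 294 × 3/16 = 55.125
  clean-shank pea-comb: 294 × 3/16 = 55.125
  clean-shank single-comb: 294 × 1/16 = 18.375
χ² = Σ (O − E)² / E
  feathered-shank pea-comb: (160 − 165.375)² / 165.375 = 0.1747
  feathered-shank single-comb: (63 − 55.125)² / 55.125 = 1.1250
  clean-shank pea-comb: (52 − 55.125)² / 55.125 = 0.1772
  clean-shank single-comb: (19 − 18.375)² / 18.375 = 0.0213
χ² = 0.1747 + 1.1250 + 0.1772 + 0.0213 = 1.4982 ≈ 1.498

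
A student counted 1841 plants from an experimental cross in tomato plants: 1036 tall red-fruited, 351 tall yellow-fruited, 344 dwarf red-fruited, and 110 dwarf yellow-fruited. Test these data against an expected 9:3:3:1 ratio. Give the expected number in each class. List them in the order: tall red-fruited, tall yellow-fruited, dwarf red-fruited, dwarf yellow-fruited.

1035.5625, 345.1875, 345.1875, 115.0625

Expected counts for N = 1841 under a 9:3:3:1 ratio (total parts = 16):
  tall red-fruited: 1841 × 9/16 = 1035.5625
  tall yellow-fruited: 1841 × 3/16 = 345.1875
  dwarf red-fruited: 1841 × 3/16 = 345.1875
  dwarf yellow-fruited: 1841 × 1/16 = 115.0625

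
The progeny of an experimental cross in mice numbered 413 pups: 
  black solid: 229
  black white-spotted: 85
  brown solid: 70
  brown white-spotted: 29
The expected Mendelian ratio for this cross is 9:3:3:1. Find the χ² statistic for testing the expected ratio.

1.894

Total ratio parts = 16. Expected numbers out of 413:
  black solid: 413 × 9/16 = 232.3125
  black white-spotted: 413 × 3/16 = 77.4375
  brown solid: 413 × 3/16 = 77.4375
  brown white-spotted: 413 × 1/16 = 25.8125
χ² = Σ (O − E)² / E
  black solid: (229 − 232.3125)² / 232.3125 = 0.0472
  black white-spotted: (85 − 77.4375)² / 77.4375 = 0.7385
  brown solid: (70 − 77.4375)² / 77.4375 = 0.7143
  brown white-spotted: (29 − 25.8125)² / 25.8125 = 0.3936
χ² = 0.0472 + 0.7385 + 0.7143 + 0.3936 = 1.8936 ≈ 1.894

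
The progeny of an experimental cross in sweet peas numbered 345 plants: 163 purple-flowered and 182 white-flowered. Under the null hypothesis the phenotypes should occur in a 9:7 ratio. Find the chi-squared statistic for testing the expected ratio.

Under the 9:7 hypothesis (Σ ratio = 16, N = 345):
  purple-flowered: 345 × 9/16 = 194.0625
  white-flowered: 345 × 7/16 = 150.9375
χ² = Σ (O − E)² / E
  purple-flowered: (163 − 194.0625)² / 194.0625 = 4.9720
  white-flowered: (182 − 150.9375)² / 150.9375 = 6.3926
χ² = 4.9720 + 6.3926 = 11.3646 ≈ 11.365

11.365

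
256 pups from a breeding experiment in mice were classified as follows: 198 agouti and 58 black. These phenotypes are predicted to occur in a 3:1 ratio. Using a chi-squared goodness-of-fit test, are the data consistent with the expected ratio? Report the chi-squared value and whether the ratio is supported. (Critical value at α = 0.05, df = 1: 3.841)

Under the 3:1 hypothesis (Σ ratio = 4, N = 256):
  agouti: 256 × 3/4 = 192
  black: 256 × 1/4 = 64
χ² = Σ (O − E)² / E
  agouti: (198 − 192)² / 192 = 0.1875
  black: (58 − 64)² / 64 = 0.5625
χ² = 0.1875 + 0.5625 = 0.750
Degrees of freedom = 2 − 1 = 1; critical value at α = 0.05 is 3.841.
Since 0.750 < 3.841, we fail to reject the null hypothesis — the data are consistent with the 3:1 ratio.

0.750; consistent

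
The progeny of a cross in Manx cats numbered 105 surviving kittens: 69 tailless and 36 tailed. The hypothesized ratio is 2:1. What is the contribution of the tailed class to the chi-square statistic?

Expected counts for N = 105 under a 2:1 ratio (total parts = 3):
  tailless: 105 × 2/3 = 70
  tailed: 105 × 1/3 = 35
Contribution of tailed: (36 − 35)² / 35 = 0.0286

0.029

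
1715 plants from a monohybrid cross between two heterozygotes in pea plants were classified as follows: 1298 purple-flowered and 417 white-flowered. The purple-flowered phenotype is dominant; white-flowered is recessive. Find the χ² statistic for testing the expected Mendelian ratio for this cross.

0.429

For a monohybrid cross between heterozygotes with complete dominance, the expected phenotypic ratio is 3:1.
Total ratio parts = 4. Expected numbers out of 1715:
  purple-flowered: 1715 × 3/4 = 1286.25
  white-flowered: 1715 × 1/4 = 428.75
χ² = Σ (O − E)² / E
  purple-flowered: (1298 − 1286.25)² / 1286.25 = 0.1073
  white-flowered: (417 − 428.75)² / 428.75 = 0.3220
χ² = 0.1073 + 0.3220 = 0.4293 ≈ 0.429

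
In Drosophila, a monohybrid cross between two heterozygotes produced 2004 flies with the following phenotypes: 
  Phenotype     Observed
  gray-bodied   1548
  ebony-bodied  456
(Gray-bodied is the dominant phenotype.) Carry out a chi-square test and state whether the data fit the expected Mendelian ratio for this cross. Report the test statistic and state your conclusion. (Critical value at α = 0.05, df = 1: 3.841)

5.389; not consistent

For a monohybrid cross between heterozygotes with complete dominance, the expected phenotypic ratio is 3:1.
The 3:1 ratio has 4 parts, so with N = 2004 the expected counts are:
  gray-bodied: 2004 × 3/4 = 1503
  ebony-bodied: 2004 × 1/4 = 501
χ² = Σ (O − E)² / E
  gray-bodied: (1548 − 1503)² / 1503 = 1.3473
  ebony-bodied: (456 − 501)² / 501 = 4.0419
χ² = 1.3473 + 4.0419 = 5.3892 ≈ 5.389
Degrees of freedom = 2 − 1 = 1; critical value at α = 0.05 is 3.841.
Since 5.389 > 3.841, we reject the null hypothesis — the data do not fit the 3:1 ratio.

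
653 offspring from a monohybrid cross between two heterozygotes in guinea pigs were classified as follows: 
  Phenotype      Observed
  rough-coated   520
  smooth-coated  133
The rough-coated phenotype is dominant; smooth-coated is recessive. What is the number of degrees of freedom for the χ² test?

1

For a monohybrid cross between heterozygotes with complete dominance, the expected phenotypic ratio is 3:1.
A goodness-of-fit test with 2 phenotype classes has df = 2 − 1 = 1.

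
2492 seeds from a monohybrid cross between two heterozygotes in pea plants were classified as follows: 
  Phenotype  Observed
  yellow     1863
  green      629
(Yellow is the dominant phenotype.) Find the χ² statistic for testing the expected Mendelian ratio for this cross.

For a monohybrid cross between heterozygotes with complete dominance, the expected phenotypic ratio is 3:1.
The 3:1 ratio has 4 parts, so with N = 2492 the expected counts are:
  yellow: 2492 × 3/4 = 1869
  green: 2492 × 1/4 = 623
χ² = Σ (O − E)² / E
  yellow: (1863 − 1869)² / 1869 = 0.0193
  green: (629 − 623)² / 623 = 0.0578
χ² = 0.0193 + 0.0578 = 0.0771 ≈ 0.077

0.077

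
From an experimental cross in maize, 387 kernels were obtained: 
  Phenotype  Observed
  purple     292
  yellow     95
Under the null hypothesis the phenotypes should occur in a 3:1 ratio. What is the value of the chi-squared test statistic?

The 3:1 ratio has 4 parts, so with N = 387 the expected counts are:
  purple: 387 × 3/4 = 290.25
  yellow: 387 × 1/4 = 96.75
χ² = Σ (O − E)² / E
  purple: (292 − 290.25)² / 290.25 = 0.0106
  yellow: (95 − 96.75)² / 96.75 = 0.0317
χ² = 0.0106 + 0.0317 = 0.0423 ≈ 0.042

0.042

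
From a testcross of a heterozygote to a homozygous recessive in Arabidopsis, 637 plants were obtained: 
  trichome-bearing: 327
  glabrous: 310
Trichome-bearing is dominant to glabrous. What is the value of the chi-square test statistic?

0.454

A testcross of a heterozygote (Aa × aa) gives a 1:1 phenotypic ratio.
Total ratio parts = 2. Expected numbers out of 637:
  trichome-bearing: 637 × 1/2 = 318.5
  glabrous: 637 × 1/2 = 318.5
χ² = Σ (O − E)² / E
  trichome-bearing: (327 − 318.5)² / 318.5 = 0.2268
  glabrous: (310 − 318.5)² / 318.5 = 0.2268
χ² = 0.2268 + 0.2268 = 0.4536 ≈ 0.454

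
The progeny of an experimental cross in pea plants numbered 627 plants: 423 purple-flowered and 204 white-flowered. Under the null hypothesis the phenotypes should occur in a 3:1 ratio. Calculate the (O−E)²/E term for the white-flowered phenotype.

14.243

Total ratio parts = 4. Expected numbers out of 627:
  purple-flowered: 627 × 3/4 = 470.25
  white-flowered: 627 × 1/4 = 156.75
Contribution of white-flowered: (204 − 156.75)² / 156.75 = 14.2428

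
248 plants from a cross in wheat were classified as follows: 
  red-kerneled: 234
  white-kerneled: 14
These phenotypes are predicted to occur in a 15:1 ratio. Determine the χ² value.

0.155

Total ratio parts = 16. Expected numbers out of 248:
  red-kerneled: 248 × 15/16 = 232.5
  white-kerneled: 248 × 1/16 = 15.5
χ² = Σ (O − E)² / E
  red-kerneled: (234 − 232.5)² / 232.5 = 0.0097
  white-kerneled: (14 − 15.5)² / 15.5 = 0.1452
χ² = 0.0097 + 0.1452 = 0.1549 ≈ 0.155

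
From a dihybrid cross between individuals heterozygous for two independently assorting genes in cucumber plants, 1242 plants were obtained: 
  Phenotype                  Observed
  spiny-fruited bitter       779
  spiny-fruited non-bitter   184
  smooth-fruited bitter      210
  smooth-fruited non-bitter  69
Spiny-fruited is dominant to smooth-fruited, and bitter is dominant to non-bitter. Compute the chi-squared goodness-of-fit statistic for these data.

A dihybrid F₂ with independent assortment and complete dominance at both loci gives a 9:3:3:1 phenotypic ratio.
The 9:3:3:1 ratio has 16 parts, so with N = 1242 the expected counts are:
  spiny-fruited bitter: 1242 × 9/16 = 698.625
  spiny-fruited non-bitter: 1242 × 3/16 = 232.875
  smooth-fruited bitter: 1242 × 3/16 = 232.875
  smooth-fruited non-bitter: 1242 × 1/16 = 77.625
χ² = Σ (O − E)² / E
  spiny-fruited bitter: (779 − 698.625)² / 698.625 = 9.2469
  spiny-fruited non-bitter: (184 − 232.875)² / 232.875 = 10.2577
  smooth-fruited bitter: (210 − 232.875)² / 232.875 = 2.2470
  smooth-fruited non-bitter: (69 − 77.625)² / 77.625 = 0.9583
χ² = 9.2469 + 10.2577 + 2.2470 + 0.9583 = 22.7099 ≈ 22.710

22.710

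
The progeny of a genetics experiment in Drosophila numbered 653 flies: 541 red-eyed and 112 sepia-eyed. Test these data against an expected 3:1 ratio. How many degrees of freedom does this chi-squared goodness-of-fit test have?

A goodness-of-fit test with 2 phenotype classes has df = 2 − 1 = 1.

1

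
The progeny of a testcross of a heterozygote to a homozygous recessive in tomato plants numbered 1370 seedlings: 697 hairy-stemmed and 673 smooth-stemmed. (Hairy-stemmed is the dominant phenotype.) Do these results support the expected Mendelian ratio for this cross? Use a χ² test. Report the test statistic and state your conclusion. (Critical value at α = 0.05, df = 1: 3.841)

A testcross of a heterozygote (Aa × aa) gives a 1:1 phenotypic ratio.
Under the 1:1 hypothesis (Σ ratio = 2, N = 1370):
  hairy-stemmed: 1370 × 1/2 = 685
  smooth-stemmed: 1370 × 1/2 = 685
χ² = Σ (O − E)² / E
  hairy-stemmed: (697 − 685)² / 685 = 0.2102
  smooth-stemmed: (673 − 685)² / 685 = 0.2102
χ² = 0.2102 + 0.2102 = 0.4204 ≈ 0.420
Degrees of freedom = 2 − 1 = 1; critical value at α = 0.05 is 3.841.
Since 0.420 < 3.841, we fail to reject the null hypothesis — the data are consistent with the 1:1 ratio.

0.420; consistent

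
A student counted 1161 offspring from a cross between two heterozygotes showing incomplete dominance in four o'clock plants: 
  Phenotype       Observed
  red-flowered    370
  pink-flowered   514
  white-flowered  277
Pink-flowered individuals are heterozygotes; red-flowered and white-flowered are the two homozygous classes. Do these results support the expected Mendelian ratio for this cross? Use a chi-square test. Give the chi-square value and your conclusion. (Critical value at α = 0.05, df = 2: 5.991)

30.135; not consistent

With incomplete dominance, a heterozygote × heterozygote cross gives a 1:2:1 phenotypic ratio.
The 1:2:1 ratio has 4 parts, so with N = 1161 the expected counts are:
  red-flowered: 1161 × 1/4 = 290.25
  pink-flowered: 1161 × 2/4 = 580.5
  white-flowered: 1161 × 1/4 = 290.25
χ² = Σ (O − E)² / E
  red-flowered: (370 − 290.25)² / 290.25 = 21.9124
  pink-flowered: (514 − 580.5)² / 580.5 = 7.6180
  white-flowered: (277 − 290.25)² / 290.25 = 0.6049
χ² = 21.9124 + 7.6180 + 0.6049 = 30.1353 ≈ 30.135
Degrees of freedom = 3 − 1 = 2; critical value at α = 0.05 is 5.991.
Since 30.135 > 5.991, we reject the null hypothesis — the data do not fit the 1:2:1 ratio.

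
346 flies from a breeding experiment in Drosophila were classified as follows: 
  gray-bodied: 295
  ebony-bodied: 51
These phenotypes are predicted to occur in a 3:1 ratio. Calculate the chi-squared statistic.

Under the 3:1 hypothesis (Σ ratio = 4, N = 346):
  gray-bodied: 346 × 3/4 = 259.5
  ebony-bodied: 346 × 1/4 = 86.5
χ² = Σ (O − E)² / E
  gray-bodied: (295 − 259.5)² / 259.5 = 4.8565
  ebony-bodied: (51 − 86.5)² / 86.5 = 14.5694
χ² = 4.8565 + 14.5694 = 19.4259 ≈ 19.426

19.426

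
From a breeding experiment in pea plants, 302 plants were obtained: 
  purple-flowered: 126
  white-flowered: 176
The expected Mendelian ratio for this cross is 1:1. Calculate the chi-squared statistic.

8.278

Expected counts for N = 302 under a 1:1 ratio (total parts = 2):
  purple-flowered: 302 × 1/2 = 151
  white-flowered: 302 × 1/2 = 151
χ² = Σ (O − E)² / E
  purple-flowered: (126 − 151)² / 151 = 4.1391
  white-flowered: (176 − 151)² / 151 = 4.1391
χ² = 4.1391 + 4.1391 = 8.2782 ≈ 8.278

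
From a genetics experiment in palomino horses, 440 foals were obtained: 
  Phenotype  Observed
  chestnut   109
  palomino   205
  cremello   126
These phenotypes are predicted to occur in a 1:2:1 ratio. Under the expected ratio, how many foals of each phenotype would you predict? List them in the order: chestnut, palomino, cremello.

Under the 1:2:1 hypothesis (Σ ratio = 4, N = 440):
  chestnut: 440 × 1/4 = 110
  palomino: 440 × 2/4 = 220
  cremello: 440 × 1/4 = 110

110, 220, 110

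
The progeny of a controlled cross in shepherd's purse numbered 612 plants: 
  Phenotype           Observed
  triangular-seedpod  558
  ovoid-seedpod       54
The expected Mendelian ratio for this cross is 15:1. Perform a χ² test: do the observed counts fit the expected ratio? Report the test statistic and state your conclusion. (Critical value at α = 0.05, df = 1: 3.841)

6.918; not consistent

Under the 15:1 hypothesis (Σ ratio = 16, N = 612):
  triangular-seedpod: 612 × 15/16 = 573.75
  ovoid-seedpod: 612 × 1/16 = 38.25
χ² = Σ (O − E)² / E
  triangular-seedpod: (558 − 573.75)² / 573.75 = 0.4324
  ovoid-seedpod: (54 − 38.25)² / 38.25 = 6.4853
χ² = 0.4324 + 6.4853 = 6.9177 ≈ 6.918
Degrees of freedom = 2 − 1 = 1; critical value at α = 0.05 is 3.841.
Since 6.918 > 3.841, we reject the null hypothesis — the data do not fit the 15:1 ratio.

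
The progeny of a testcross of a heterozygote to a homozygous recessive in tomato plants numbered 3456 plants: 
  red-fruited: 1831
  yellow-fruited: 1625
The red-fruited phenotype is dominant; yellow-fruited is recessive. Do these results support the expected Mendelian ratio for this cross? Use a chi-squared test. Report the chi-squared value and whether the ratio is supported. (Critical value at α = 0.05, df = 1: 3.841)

12.279; not consistent

A testcross of a heterozygote (Aa × aa) gives a 1:1 phenotypic ratio.
The 1:1 ratio has 2 parts, so with N = 3456 the expected counts are:
  red-fruited: 3456 × 1/2 = 1728
  yellow-fruited: 3456 × 1/2 = 1728
χ² = Σ (O − E)² / E
  red-fruited: (1831 − 1728)² / 1728 = 6.1395
  yellow-fruited: (1625 − 1728)² / 1728 = 6.1395
χ² = 6.1395 + 6.1395 = 12.279
Degrees of freedom = 2 − 1 = 1; critical value at α = 0.05 is 3.841.
Since 12.279 > 3.841, we reject the null hypothesis — the data do not fit the 1:1 ratio.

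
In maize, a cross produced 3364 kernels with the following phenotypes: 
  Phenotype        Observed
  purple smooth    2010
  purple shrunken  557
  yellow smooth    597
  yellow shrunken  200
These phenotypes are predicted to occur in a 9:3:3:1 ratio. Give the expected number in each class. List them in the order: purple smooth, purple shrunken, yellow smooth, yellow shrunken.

Total ratio parts = 16. Expected numbers out of 3364:
  purple smooth: 3364 × 9/16 = 1892.25
  purple shrunken: 3364 × 3/16 = 630.75
  yellow smooth: 3364 × 3/16 = 630.75
  yellow shrunken: 3364 × 1/16 = 210.25

1892.25, 630.75, 630.75, 210.25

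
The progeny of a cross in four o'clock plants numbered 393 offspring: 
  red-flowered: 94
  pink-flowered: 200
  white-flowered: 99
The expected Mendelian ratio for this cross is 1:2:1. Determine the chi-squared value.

Total ratio parts = 4. Expected numbers out of 393:
  red-flowered: 393 × 1/4 = 98.25
  pink-flowered: 393 × 2/4 = 196.5
  white-flowered: 393 × 1/4 = 98.25
χ² = Σ (O − E)² / E
  red-flowered: (94 − 98.25)² / 98.25 = 0.1838
  pink-flowered: (200 − 196.5)² / 196.5 = 0.0623
  white-flowered: (99 − 98.25)² / 98.25 = 0.0057
χ² = 0.1838 + 0.0623 + 0.0057 = 0.2518 ≈ 0.252

0.252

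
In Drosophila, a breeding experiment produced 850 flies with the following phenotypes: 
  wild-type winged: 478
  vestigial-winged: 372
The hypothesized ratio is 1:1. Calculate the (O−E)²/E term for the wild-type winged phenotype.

Under the 1:1 hypothesis (Σ ratio = 2, N = 850):
  wild-type winged: 850 × 1/2 = 425
  vestigial-winged: 850 × 1/2 = 425
Contribution of wild-type winged: (478 − 425)² / 425 = 6.6094

6.609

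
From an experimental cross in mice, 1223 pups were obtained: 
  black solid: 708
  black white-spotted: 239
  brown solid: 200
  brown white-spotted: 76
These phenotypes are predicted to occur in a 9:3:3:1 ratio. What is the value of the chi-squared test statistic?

4.744

Total ratio parts = 16. Expected numbers out of 1223:
  black solid: 1223 × 9/16 = 687.9375
  black white-spotted: 1223 × 3/16 = 229.3125
  brown solid: 1223 × 3/16 = 229.3125
  brown white-spotted: 1223 × 1/16 = 76.4375
χ² = Σ (O − E)² / E
  black solid: (708 − 687.9375)² / 687.9375 = 0.5851
  black white-spotted: (239 − 229.3125)² / 229.3125 = 0.4093
  brown solid: (200 − 229.3125)² / 229.3125 = 3.7470
  brown white-spotted: (76 − 76.4375)² / 76.4375 = 0.0025
χ² = 0.5851 + 0.4093 + 3.7470 + 0.0025 = 4.7439 ≈ 4.744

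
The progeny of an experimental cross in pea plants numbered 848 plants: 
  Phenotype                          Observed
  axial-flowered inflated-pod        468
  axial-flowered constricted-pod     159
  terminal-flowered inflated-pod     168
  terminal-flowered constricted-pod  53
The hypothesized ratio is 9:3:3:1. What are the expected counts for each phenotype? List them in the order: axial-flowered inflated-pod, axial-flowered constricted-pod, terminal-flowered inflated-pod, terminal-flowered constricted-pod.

477, 159, 159, 53

The 9:3:3:1 ratio has 16 parts, so with N = 848 the expected counts are:
  axial-flowered inflated-pod: 848 × 9/16 = 477
  axial-flowered constricted-pod: 848 × 3/16 = 159
  terminal-flowered inflated-pod: 848 × 3/16 = 159
  terminal-flowered constricted-pod: 848 × 1/16 = 53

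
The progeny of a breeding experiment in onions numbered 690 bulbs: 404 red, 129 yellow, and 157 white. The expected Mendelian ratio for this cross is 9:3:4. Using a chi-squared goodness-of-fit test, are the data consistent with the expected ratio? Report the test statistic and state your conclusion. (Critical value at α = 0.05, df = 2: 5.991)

The 9:3:4 ratio has 16 parts, so with N = 690 the expected counts are:
  red: 690 × 9/16 = 388.125
  yellow: 690 × 3/16 = 129.375
  white: 690 × 4/16 = 172.5
χ² = Σ (O − E)² / E
  red: (404 − 388.125)² / 388.125 = 0.6493
  yellow: (129 − 129.375)² / 129.375 = 0.0011
  white: (157 − 172.5)² / 172.5 = 1.3928
χ² = 0.6493 + 0.0011 + 1.3928 = 2.0432 ≈ 2.043
Degrees of freedom = 3 − 1 = 2; critical value at α = 0.05 is 5.991.
Since 2.043 < 5.991, we fail to reject the null hypothesis — the data are consistent with the 9:3:4 ratio.

2.043; consistent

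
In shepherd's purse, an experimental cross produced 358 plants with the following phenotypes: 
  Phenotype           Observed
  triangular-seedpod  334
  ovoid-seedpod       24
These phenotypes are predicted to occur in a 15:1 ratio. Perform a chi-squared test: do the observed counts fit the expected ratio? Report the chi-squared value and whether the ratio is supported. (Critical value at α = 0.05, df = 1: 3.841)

Under the 15:1 hypothesis (Σ ratio = 16, N = 358):
  triangular-seedpod: 358 × 15/16 = 335.625
  ovoid-seedpod: 358 × 1/16 = 22.375
χ² = Σ (O − E)² / E
  triangular-seedpod: (334 − 335.625)² / 335.625 = 0.0079
  ovoid-seedpod: (24 − 22.375)² / 22.375 = 0.1180
χ² = 0.0079 + 0.1180 = 0.1259 ≈ 0.126
Degrees of freedom = 2 − 1 = 1; critical value at α = 0.05 is 3.841.
Since 0.126 < 3.841, we fail to reject the null hypothesis — the data are consistent with the 15:1 ratio.

0.126; consistent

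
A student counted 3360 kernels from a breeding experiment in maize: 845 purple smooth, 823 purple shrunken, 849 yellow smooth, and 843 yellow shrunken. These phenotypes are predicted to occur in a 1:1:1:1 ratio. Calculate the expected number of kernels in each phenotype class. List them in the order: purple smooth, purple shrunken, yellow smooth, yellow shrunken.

840, 840, 840, 840

Under the 1:1:1:1 hypothesis (Σ ratio = 4, N = 3360):
  purple smooth: 3360 × 1/4 = 840
  purple shrunken: 3360 × 1/4 = 840
  yellow smooth: 3360 × 1/4 = 840
  yellow shrunken: 3360 × 1/4 = 840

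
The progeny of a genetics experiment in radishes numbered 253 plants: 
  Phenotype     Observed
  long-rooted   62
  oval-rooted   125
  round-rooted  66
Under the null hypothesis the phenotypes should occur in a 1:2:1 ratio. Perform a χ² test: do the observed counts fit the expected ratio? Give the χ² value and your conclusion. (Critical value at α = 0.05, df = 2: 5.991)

0.162; consistent

The 1:2:1 ratio has 4 parts, so with N = 253 the expected counts are:
  long-rooted: 253 × 1/4 = 63.25
  oval-rooted: 253 × 2/4 = 126.5
  round-rooted: 253 × 1/4 = 63.25
χ² = Σ (O − E)² / E
  long-rooted: (62 − 63.25)² / 63.25 = 0.0247
  oval-rooted: (125 − 126.5)² / 126.5 = 0.0178
  round-rooted: (66 − 63.25)² / 63.25 = 0.1196
χ² = 0.0247 + 0.0178 + 0.1196 = 0.1621 ≈ 0.162
Degrees of freedom = 3 − 1 = 2; critical value at α = 0.05 is 5.991.
Since 0.162 < 5.991, we fail to reject the null hypothesis — the data are consistent with the 1:2:1 ratio.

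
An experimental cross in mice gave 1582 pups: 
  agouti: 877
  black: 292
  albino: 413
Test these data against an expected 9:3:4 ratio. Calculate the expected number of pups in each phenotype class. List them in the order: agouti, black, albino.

889.875, 296.625, 395.5

The 9:3:4 ratio has 16 parts, so with N = 1582 the expected counts are:
  agouti: 1582 × 9/16 = 889.875
  black: 1582 × 3/16 = 296.625
  albino: 1582 × 4/16 = 395.5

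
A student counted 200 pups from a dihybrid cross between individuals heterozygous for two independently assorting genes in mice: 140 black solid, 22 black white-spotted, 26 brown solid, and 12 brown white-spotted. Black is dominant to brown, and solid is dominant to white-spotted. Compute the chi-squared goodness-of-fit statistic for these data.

A dihybrid F₂ with independent assortment and complete dominance at both loci gives a 9:3:3:1 phenotypic ratio.
The 9:3:3:1 ratio has 16 parts, so with N = 200 the expected counts are:
  black solid: 200 × 9/16 = 112.5
  black white-spotted: 200 × 3/16 = 37.5
  brown solid: 200 × 3/16 = 37.5
  brown white-spotted: 200 × 1/16 = 12.5
χ² = Σ (O − E)² / E
  black solid: (140 − 112.5)² / 112.5 = 6.7222
  black white-spotted: (22 − 37.5)² / 37.5 = 6.4067
  brown solid: (26 − 37.5)² / 37.5 = 3.5267
  brown white-spotted: (12 − 12.5)² / 12.5 = 0.0200
χ² = 6.7222 + 6.4067 + 3.5267 + 0.0200 = 16.6756 ≈ 16.676

16.676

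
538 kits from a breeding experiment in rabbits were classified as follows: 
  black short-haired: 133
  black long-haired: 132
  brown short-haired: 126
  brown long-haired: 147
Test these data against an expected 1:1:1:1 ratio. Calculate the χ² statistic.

Under the 1:1:1:1 hypothesis (Σ ratio = 4, N = 538):
  black short-haired: 538 × 1/4 = 134.5
  black long-haired: 538 × 1/4 = 134.5
  brown short-haired: 538 × 1/4 = 134.5
  brown long-haired: 538 × 1/4 = 134.5
χ² = Σ (O − E)² / E
  black short-haired: (133 − 134.5)² / 134.5 = 0.0167
  black long-haired: (132 − 134.5)² / 134.5 = 0.0465
  brown short-haired: (126 − 134.5)² / 134.5 = 0.5372
  brown long-haired: (147 − 134.5)² / 134.5 = 1.1617
χ² = 0.0167 + 0.0465 + 0.5372 + 1.1617 = 1.7621 ≈ 1.762

1.762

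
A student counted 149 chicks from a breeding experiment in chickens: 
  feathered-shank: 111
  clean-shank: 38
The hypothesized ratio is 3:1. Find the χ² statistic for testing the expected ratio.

Under the 3:1 hypothesis (Σ ratio = 4, N = 149):
  feathered-shank: 149 × 3/4 = 111.75
  clean-shank: 149 × 1/4 = 37.25
χ² = Σ (O − E)² / E
  feathered-shank: (111 − 111.75)² / 111.75 = 0.0050
  clean-shank: (38 − 37.25)² / 37.25 = 0.0151
χ² = 0.0050 + 0.0151 = 0.0201 ≈ 0.020

0.020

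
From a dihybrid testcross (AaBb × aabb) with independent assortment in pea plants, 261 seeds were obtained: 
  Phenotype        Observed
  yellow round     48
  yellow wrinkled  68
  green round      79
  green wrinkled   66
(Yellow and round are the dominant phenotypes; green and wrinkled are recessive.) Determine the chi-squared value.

7.582

A dihybrid testcross with independent assortment gives a 1:1:1:1 ratio.
The 1:1:1:1 ratio has 4 parts, so with N = 261 the expected counts are:
  yellow round: 261 × 1/4 = 65.25
  yellow wrinkled: 261 × 1/4 = 65.25
  green round: 261 × 1/4 = 65.25
  green wrinkled: 261 × 1/4 = 65.25
χ² = Σ (O − E)² / E
  yellow round: (48 − 65.25)² / 65.25 = 4.5603
  yellow wrinkled: (68 − 65.25)² / 65.25 = 0.1159
  green round: (79 − 65.25)² / 65.25 = 2.8975
  green wrinkled: (66 − 65.25)² / 65.25 = 0.0086
χ² = 4.5603 + 0.1159 + 2.8975 + 0.0086 = 7.5823 ≈ 7.582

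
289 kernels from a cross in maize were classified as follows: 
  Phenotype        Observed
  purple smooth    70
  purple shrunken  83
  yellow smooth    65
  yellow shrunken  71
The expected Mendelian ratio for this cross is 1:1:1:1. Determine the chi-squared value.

2.419

Total ratio parts = 4. Expected numbers out of 289:
  purple smooth: 289 × 1/4 = 72.25
  purple shrunken: 289 × 1/4 = 72.25
  yellow smooth: 289 × 1/4 = 72.25
  yellow shrunken: 289 × 1/4 = 72.25
χ² = Σ (O − E)² / E
  purple smooth: (70 − 72.25)² / 72.25 = 0.0701
  purple shrunken: (83 − 72.25)² / 72.25 = 1.5995
  yellow smooth: (65 − 72.25)² / 72.25 = 0.7275
  yellow shrunken: (71 − 72.25)² / 72.25 = 0.0216
χ² = 0.0701 + 1.5995 + 0.7275 + 0.0216 = 2.4187 ≈ 2.419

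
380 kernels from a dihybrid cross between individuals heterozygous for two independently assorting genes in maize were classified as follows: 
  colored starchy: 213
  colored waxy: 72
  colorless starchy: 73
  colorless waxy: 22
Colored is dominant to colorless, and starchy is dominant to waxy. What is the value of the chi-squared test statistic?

A dihybrid F₂ with independent assortment and complete dominance at both loci gives a 9:3:3:1 phenotypic ratio.
Under the 9:3:3:1 hypothesis (Σ ratio = 16, N = 380):
  colored starchy: 380 × 9/16 = 213.75
  colored waxy: 380 × 3/16 = 71.25
  colorless starchy: 380 × 3/16 = 71.25
  colorless waxy: 380 × 1/16 = 23.75
χ² = Σ (O − E)² / E
  colored starchy: (213 − 213.75)² / 213.75 = 0.0026
  colored waxy: (72 − 71.25)² / 71.25 = 0.0079
  colorless starchy: (73 − 71.25)² / 71.25 = 0.0430
  colorless waxy: (22 − 23.75)² / 23.75 = 0.1289
χ² = 0.0026 + 0.0079 + 0.0430 + 0.1289 = 0.1824 ≈ 0.182

0.182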